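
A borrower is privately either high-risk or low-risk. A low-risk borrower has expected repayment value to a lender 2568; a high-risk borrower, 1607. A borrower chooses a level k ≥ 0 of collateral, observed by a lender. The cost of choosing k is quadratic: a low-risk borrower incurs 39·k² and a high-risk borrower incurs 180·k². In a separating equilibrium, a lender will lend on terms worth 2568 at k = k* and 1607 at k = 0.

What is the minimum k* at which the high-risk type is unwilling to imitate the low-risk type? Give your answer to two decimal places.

The high-risk type at k = 0 receives 1607; imitating at k* yields 2568 − 180·k*².
Indifference: 1607 = 2568 − 180·k*², so k*² = (2568 − 1607) / 180 ≈ 5.3389.
k* = √5.3389 ≈ 2.31.

2.31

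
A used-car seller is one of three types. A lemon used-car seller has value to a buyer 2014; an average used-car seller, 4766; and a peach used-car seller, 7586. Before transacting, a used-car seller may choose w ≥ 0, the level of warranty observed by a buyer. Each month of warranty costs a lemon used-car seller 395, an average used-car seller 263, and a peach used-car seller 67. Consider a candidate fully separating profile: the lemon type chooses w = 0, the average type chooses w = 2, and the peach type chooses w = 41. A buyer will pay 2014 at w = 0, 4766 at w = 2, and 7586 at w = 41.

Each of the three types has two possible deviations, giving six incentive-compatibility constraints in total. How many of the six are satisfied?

Lemon (own payoff 2014): to w=2 gives 4766 − 395×2 = 3976 → profitable ✗; to w=41 gives 7586 − 395×41 = -8609 → no gain ✓.
Average (own payoff 4766 − 263×2 = 4240): to w=0 gives 2014 → no gain ✓; to w=41 gives 7586 − 263×41 = -3197 → no gain ✓.
Peach (own payoff 7586 − 67×41 = 4839): to w=0 gives 2014 → no gain ✓; to w=2 gives 4766 − 67×2 = 4632 → no gain ✓.
5 of the 6 constraints hold; not an equilibrium.

5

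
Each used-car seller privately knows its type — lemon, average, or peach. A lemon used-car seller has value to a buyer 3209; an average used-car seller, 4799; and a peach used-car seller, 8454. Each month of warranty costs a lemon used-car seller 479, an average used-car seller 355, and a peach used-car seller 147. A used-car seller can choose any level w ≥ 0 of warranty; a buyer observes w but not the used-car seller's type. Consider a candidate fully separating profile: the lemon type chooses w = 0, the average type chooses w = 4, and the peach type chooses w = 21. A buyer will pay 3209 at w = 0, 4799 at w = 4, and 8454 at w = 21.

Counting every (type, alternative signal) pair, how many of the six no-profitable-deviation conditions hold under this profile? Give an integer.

Average (own payoff 4799 − 355×4 = 3379): to w=0 gives 3209 → no gain ✓; to w=21 gives 8454 − 355×21 = 999 → no gain ✓.
Lemon (own payoff 3209): to w=4 gives 4799 − 479×4 = 2883 → no gain ✓; to w=21 gives 8454 − 479×21 = -1605 → no gain ✓.
Peach (own payoff 8454 − 147×21 = 5367): to w=0 gives 3209 → no gain ✓; to w=4 gives 4799 − 147×4 = 4211 → no gain ✓.
6 of the 6 constraints hold; this profile is a separating equilibrium.

6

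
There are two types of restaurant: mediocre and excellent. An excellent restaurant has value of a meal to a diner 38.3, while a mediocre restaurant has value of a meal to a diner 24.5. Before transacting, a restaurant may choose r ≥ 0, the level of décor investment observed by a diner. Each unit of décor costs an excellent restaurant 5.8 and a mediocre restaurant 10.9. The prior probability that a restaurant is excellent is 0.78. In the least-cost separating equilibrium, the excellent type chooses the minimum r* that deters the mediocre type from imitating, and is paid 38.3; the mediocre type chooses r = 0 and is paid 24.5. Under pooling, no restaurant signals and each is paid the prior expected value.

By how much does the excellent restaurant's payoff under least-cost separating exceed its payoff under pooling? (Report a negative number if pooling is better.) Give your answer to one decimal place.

Least-cost separating signal: r* solves 24.5 = 38.3 − 10.9·r*, so r* = (38.3 − 24.5)/10.9 ≈ 1.2661.
Excellent type's separating payoff: 38.3 − 5.8 × r* = 38.3 − 5.8 × (38.3 − 24.5)/10.9 = 38.3 − 80.04/10.9 ≈ 30.957.
Pooling payoff: 0.78 × 38.3 + 0.22 × 24.5 = 35.264.
Difference: 30.957 − 35.264 = -4.307, i.e. -4.3 to one decimal place.
The excellent type would prefer the pooling outcome.

-4.3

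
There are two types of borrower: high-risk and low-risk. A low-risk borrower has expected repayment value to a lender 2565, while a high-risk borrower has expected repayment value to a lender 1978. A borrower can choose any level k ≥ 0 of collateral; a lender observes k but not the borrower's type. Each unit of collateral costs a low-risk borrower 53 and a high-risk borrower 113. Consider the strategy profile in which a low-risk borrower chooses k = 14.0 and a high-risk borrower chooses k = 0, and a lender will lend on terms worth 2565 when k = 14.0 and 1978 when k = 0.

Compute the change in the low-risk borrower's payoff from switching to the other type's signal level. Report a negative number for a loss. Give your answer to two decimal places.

Playing k = 14.0 the low-risk borrower receives 2565 − 53 × 14.0 = 1823.
Deviating to k = 0 yields 1978 instead.
Gain from deviating: 1978 − 1823 = 155.00.
The gain is positive, so the low-risk type's incentive-compatibility constraint is violated — this profile is not a separating equilibrium.

155.00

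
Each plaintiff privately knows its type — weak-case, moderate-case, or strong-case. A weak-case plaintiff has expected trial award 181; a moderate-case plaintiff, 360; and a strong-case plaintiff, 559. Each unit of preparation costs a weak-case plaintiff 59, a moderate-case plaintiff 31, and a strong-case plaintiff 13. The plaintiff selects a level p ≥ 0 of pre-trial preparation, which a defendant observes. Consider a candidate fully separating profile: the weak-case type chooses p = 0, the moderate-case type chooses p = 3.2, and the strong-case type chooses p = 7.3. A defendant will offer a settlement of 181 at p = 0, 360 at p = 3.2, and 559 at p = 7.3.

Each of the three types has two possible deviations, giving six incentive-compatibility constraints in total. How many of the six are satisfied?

5

Strong-case (own payoff 559 − 13×7.3 = 464.1): to p=0 gives 181 → no gain ✓; to p=3.2 gives 360 − 13×3.2 = 318.4 → no gain ✓.
Moderate-case (own payoff 360 − 31×3.2 = 260.8): to p=0 gives 181 → no gain ✓; to p=7.3 gives 559 − 31×7.3 = 332.7 → profitable ✗.
Weak-case (own payoff 181): to p=3.2 gives 360 − 59×3.2 = 171.2 → no gain ✓; to p=7.3 gives 559 − 59×7.3 = 128.3 → no gain ✓.
5 of the 6 constraints hold; not an equilibrium.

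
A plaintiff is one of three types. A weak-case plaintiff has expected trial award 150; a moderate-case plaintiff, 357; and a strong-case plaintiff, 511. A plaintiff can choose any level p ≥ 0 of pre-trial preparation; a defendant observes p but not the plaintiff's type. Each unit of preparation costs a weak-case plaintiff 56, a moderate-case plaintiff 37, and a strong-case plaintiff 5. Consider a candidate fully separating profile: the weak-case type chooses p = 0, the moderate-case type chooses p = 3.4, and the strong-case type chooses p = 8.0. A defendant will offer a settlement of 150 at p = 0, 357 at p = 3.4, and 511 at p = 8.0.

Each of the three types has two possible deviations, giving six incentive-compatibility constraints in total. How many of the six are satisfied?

5

Weak-case (own payoff 150): to p=3.4 gives 357 − 56×3.4 = 166.6 → profitable ✗; to p=8.0 gives 511 − 56×8.0 = 63 → no gain ✓.
Moderate-case (own payoff 357 − 37×3.4 = 231.2): to p=0 gives 150 → no gain ✓; to p=8.0 gives 511 − 37×8.0 = 215 → no gain ✓.
Strong-case (own payoff 511 − 5×8.0 = 471): to p=0 gives 150 → no gain ✓; to p=3.4 gives 357 − 5×3.4 = 340 → no gain ✓.
5 of the 6 constraints hold; not an equilibrium.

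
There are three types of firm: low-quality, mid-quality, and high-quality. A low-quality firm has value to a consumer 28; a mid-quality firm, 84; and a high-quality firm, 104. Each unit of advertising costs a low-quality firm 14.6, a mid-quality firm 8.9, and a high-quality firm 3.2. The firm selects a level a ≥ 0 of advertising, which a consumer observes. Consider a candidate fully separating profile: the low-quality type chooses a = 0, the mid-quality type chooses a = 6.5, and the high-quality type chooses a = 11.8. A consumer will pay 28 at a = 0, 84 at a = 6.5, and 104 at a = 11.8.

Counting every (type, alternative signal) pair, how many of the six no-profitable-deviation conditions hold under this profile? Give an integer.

High-quality (own payoff 104 − 3.2×11.8 = 66.24): to a=0 gives 28 → no gain ✓; to a=6.5 gives 84 − 3.2×6.5 = 63.2 → no gain ✓.
Low-quality (own payoff 28): to a=6.5 gives 84 − 14.6×6.5 = -10.9 → no gain ✓; to a=11.8 gives 104 − 14.6×11.8 = -68.28 → no gain ✓.
Mid-quality (own payoff 84 − 8.9×6.5 = 26.15): to a=0 gives 28 → profitable ✗; to a=11.8 gives 104 − 8.9×11.8 = -1.02 → no gain ✓.
5 of the 6 constraints hold; not an equilibrium.

5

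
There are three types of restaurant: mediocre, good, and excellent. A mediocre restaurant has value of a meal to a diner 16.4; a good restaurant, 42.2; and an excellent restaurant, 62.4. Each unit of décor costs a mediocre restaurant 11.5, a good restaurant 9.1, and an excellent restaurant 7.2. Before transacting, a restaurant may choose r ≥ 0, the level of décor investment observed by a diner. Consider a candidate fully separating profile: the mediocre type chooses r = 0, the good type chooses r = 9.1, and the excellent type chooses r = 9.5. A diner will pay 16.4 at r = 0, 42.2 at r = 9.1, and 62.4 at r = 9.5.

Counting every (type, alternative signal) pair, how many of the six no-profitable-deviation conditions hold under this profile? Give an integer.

3

Excellent (own payoff 62.4 − 7.2×9.5 = -6): to r=0 gives 16.4 → profitable ✗; to r=9.1 gives 42.2 − 7.2×9.1 = -23.32 → no gain ✓.
Mediocre (own payoff 16.4): to r=9.1 gives 42.2 − 11.5×9.1 = -62.45 → no gain ✓; to r=9.5 gives 62.4 − 11.5×9.5 = -46.85 → no gain ✓.
Good (own payoff 42.2 − 9.1×9.1 = -40.61): to r=0 gives 16.4 → profitable ✗; to r=9.5 gives 62.4 − 9.1×9.5 = -24.05 → profitable ✗.
3 of the 6 constraints hold; not an equilibrium.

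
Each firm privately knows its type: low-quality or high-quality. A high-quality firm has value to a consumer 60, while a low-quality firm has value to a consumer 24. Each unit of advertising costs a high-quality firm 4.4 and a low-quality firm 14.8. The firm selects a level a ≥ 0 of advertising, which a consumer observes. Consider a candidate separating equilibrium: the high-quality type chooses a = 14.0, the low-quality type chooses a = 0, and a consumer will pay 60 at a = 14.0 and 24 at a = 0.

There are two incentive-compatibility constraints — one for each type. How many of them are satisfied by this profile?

High-quality type: signal → 60 − 4.4 × 14.0 = -1.6; deviate to 0 → 24. IC fails (-1.6 < 24).
Low-quality type: stay at 0 → 24; mimic → 60 − 14.8 × 14.0 = -147.2. IC holds (24 ≥ -147.2).
1 of 2 constraints hold, so this profile is not an equilibrium.

1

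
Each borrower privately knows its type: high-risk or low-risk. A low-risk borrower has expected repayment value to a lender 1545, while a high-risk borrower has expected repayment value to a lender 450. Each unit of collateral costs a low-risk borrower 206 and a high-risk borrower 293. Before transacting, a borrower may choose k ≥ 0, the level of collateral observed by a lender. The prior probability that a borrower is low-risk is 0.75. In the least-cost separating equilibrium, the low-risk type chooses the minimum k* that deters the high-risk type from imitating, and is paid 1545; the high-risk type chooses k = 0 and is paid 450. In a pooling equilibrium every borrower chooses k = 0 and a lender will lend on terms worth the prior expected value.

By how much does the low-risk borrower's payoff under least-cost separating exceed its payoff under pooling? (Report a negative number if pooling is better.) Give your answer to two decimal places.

-496.11

Least-cost separating signal: k* solves 450 = 1545 − 293·k*, so k* = (1545 − 450)/293 ≈ 3.7372.
Low-risk type's separating payoff: 1545 − 206 × k* = 1545 − 206 × (1545 − 450)/293 = 1545 − 225570/293 ≈ 775.1365.
Pooling payoff: 0.75 × 1545 + 0.25 × 450 = 1271.25.
Difference: 775.1365 − 1271.25 = -496.1135, i.e. -496.11 to two decimal places.
The low-risk type would prefer the pooling outcome.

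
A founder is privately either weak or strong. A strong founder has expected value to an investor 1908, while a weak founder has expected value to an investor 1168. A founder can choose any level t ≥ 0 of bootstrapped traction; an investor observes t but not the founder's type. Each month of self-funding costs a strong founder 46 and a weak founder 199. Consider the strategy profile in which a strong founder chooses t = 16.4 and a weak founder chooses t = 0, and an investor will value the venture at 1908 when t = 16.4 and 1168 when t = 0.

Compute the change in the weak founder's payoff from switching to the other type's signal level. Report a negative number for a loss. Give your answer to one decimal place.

Playing t = 0 the weak founder receives 1168.
Deviating to t = 16.4 brings payment 1908 at cost 199 × 16.4 = 3263.6, netting -1355.6.
Gain from deviating: -1355.6 − 1168 = -2523.6.
The gain is negative, so the weak type's incentive-compatibility constraint is satisfied.

-2523.6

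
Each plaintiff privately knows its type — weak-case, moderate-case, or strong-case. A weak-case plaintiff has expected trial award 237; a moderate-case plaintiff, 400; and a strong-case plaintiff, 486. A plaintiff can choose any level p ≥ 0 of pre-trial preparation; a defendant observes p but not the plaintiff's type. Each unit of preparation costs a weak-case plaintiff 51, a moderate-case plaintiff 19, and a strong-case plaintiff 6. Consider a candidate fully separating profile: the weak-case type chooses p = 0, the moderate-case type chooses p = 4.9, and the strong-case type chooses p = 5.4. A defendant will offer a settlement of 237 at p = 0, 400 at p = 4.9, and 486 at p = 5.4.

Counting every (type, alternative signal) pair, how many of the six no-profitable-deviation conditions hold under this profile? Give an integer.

Moderate-case (own payoff 400 − 19×4.9 = 306.9): to p=0 gives 237 → no gain ✓; to p=5.4 gives 486 − 19×5.4 = 383.4 → profitable ✗.
Weak-case (own payoff 237): to p=4.9 gives 400 − 51×4.9 = 150.1 → no gain ✓; to p=5.4 gives 486 − 51×5.4 = 210.6 → no gain ✓.
Strong-case (own payoff 486 − 6×5.4 = 453.6): to p=0 gives 237 → no gain ✓; to p=4.9 gives 400 − 6×4.9 = 370.6 → no gain ✓.
5 of the 6 constraints hold; not an equilibrium.

5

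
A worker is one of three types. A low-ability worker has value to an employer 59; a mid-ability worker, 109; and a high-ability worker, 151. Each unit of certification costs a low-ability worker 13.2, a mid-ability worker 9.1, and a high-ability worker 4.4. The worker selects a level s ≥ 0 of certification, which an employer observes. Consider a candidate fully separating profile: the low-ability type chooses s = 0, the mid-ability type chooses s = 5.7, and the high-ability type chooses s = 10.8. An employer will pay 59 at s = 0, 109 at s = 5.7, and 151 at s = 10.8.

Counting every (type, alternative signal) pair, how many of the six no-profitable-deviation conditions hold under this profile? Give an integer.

5

Mid-ability (own payoff 109 − 9.1×5.7 = 57.13): to s=0 gives 59 → profitable ✗; to s=10.8 gives 151 − 9.1×10.8 = 52.72 → no gain ✓.
Low-ability (own payoff 59): to s=5.7 gives 109 − 13.2×5.7 = 33.76 → no gain ✓; to s=10.8 gives 151 − 13.2×10.8 = 8.44 → no gain ✓.
High-ability (own payoff 151 − 4.4×10.8 = 103.48): to s=0 gives 59 → no gain ✓; to s=5.7 gives 109 − 4.4×5.7 = 83.92 → no gain ✓.
5 of the 6 constraints hold; not an equilibrium.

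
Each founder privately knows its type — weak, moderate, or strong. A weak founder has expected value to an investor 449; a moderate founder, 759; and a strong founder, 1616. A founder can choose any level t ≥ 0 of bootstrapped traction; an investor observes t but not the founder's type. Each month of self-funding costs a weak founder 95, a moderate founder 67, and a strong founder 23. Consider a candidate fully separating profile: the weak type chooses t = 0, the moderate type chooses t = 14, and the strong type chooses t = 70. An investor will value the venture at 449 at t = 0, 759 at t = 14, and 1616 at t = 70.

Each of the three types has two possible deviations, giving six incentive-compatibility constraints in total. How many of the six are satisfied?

Weak (own payoff 449): to t=14 gives 759 − 95×14 = -571 → no gain ✓; to t=70 gives 1616 − 95×70 = -5034 → no gain ✓.
Moderate (own payoff 759 − 67×14 = -179): to t=0 gives 449 → profitable ✗; to t=70 gives 1616 − 67×70 = -3074 → no gain ✓.
Strong (own payoff 1616 − 23×70 = 6): to t=0 gives 449 → profitable ✗; to t=14 gives 759 − 23×14 = 437 → profitable ✗.
3 of the 6 constraints hold; not an equilibrium.

3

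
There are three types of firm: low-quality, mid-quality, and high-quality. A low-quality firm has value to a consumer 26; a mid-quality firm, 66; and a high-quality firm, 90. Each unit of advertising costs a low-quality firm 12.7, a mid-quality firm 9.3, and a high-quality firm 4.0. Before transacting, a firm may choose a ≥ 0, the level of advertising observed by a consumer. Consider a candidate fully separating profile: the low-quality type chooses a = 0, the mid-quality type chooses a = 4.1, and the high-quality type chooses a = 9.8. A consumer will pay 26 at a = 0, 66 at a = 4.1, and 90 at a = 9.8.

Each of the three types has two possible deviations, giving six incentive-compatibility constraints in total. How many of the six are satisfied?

6

High-quality (own payoff 90 − 4.0×9.8 = 50.8): to a=0 gives 26 → no gain ✓; to a=4.1 gives 66 − 4.0×4.1 = 49.6 → no gain ✓.
Mid-quality (own payoff 66 − 9.3×4.1 = 27.87): to a=0 gives 26 → no gain ✓; to a=9.8 gives 90 − 9.3×9.8 = -1.14 → no gain ✓.
Low-quality (own payoff 26): to a=4.1 gives 66 − 12.7×4.1 = 13.93 → no gain ✓; to a=9.8 gives 90 − 12.7×9.8 = -34.46 → no gain ✓.
6 of the 6 constraints hold; this profile is a separating equilibrium.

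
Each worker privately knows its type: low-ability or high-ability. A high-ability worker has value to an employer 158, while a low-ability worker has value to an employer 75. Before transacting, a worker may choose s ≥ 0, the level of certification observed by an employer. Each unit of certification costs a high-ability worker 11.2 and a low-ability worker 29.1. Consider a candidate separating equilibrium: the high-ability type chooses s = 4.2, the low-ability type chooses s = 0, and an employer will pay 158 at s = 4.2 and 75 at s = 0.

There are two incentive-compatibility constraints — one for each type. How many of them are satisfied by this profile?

2

Low-ability type: stay at 0 → 75; mimic → 158 − 29.1 × 4.2 = 35.78. IC holds (75 ≥ 35.78).
High-ability type: signal → 158 − 11.2 × 4.2 = 110.96; deviate to 0 → 75. IC holds (110.96 ≥ 75).
2 of 2 constraints hold, so this is a separating equilibrium.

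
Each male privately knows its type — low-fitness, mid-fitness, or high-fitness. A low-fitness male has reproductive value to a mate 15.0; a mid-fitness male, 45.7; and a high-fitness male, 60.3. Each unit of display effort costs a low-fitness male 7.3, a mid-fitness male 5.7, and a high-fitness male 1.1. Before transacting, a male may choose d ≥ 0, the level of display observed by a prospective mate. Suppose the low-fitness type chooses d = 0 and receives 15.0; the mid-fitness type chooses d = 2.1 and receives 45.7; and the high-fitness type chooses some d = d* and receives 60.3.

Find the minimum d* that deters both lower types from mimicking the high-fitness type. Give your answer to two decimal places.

Mid-fitness type (on-path payoff 45.7 − 5.7×2.1 = 33.73) won't mimic when 33.73 ≥ 60.3 − 5.7·d*, i.e. d* ≥ 4.66.
Low-fitness type (on-path payoff 15.0) won't mimic when 15.0 ≥ 60.3 − 7.3·d*, i.e. d* ≥ 6.21.
Both must hold, so d* = max(6.21, 4.66) = 6.21. The low-fitness type's constraint binds.

6.21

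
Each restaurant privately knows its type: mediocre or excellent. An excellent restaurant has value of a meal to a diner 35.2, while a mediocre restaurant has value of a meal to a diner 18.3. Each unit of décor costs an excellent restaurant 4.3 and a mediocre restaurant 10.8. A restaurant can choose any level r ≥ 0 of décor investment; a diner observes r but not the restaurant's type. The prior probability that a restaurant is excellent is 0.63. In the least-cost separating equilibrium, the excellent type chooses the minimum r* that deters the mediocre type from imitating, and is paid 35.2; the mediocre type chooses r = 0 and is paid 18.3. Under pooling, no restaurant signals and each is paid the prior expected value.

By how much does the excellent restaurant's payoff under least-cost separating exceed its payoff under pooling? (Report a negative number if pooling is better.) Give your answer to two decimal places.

-0.48

Least-cost separating signal: r* solves 18.3 = 35.2 − 10.8·r*, so r* = (35.2 − 18.3)/10.8 ≈ 1.5648.
Excellent type's separating payoff: 35.2 − 4.3 × r* = 35.2 − 4.3 × (35.2 − 18.3)/10.8 = 35.2 − 72.67/10.8 ≈ 28.4713.
Pooling payoff: 0.63 × 35.2 + 0.37 × 18.3 = 28.947.
Difference: 28.4713 − 28.947 = -0.4757, i.e. -0.48 to two decimal places.
The excellent type would prefer the pooling outcome.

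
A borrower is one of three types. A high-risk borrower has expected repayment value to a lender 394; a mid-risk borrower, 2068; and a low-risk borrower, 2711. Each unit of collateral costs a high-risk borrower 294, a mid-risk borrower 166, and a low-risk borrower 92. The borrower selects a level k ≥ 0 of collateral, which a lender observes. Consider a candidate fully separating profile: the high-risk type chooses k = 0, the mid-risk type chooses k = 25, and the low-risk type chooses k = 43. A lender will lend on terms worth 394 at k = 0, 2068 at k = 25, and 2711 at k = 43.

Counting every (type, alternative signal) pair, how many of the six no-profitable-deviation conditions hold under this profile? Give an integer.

Low-risk (own payoff 2711 − 92×43 = -1245): to k=0 gives 394 → profitable ✗; to k=25 gives 2068 − 92×25 = -232 → profitable ✗.
Mid-risk (own payoff 2068 − 166×25 = -2082): to k=0 gives 394 → profitable ✗; to k=43 gives 2711 − 166×43 = -4427 → no gain ✓.
High-risk (own payoff 394): to k=25 gives 2068 − 294×25 = -5282 → no gain ✓; to k=43 gives 2711 − 294×43 = -9931 → no gain ✓.
3 of the 6 constraints hold; not an equilibrium.

3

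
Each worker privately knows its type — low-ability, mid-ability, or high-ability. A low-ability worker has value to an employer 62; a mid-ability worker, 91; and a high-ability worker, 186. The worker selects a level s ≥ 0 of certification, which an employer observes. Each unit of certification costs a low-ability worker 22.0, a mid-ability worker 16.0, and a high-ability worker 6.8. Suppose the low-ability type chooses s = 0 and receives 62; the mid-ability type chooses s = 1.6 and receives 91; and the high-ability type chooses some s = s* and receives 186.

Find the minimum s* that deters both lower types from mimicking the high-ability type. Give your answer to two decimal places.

7.54

Mid-ability type (on-path payoff 91 − 16.0×1.6 = 65.4) won't mimic when 65.4 ≥ 186 − 16.0·s*, i.e. s* ≥ 7.54.
Low-ability type (on-path payoff 62) won't mimic when 62 ≥ 186 − 22.0·s*, i.e. s* ≥ 5.64.
Both must hold, so s* = max(5.64, 7.54) = 7.54. The mid-ability type's constraint binds.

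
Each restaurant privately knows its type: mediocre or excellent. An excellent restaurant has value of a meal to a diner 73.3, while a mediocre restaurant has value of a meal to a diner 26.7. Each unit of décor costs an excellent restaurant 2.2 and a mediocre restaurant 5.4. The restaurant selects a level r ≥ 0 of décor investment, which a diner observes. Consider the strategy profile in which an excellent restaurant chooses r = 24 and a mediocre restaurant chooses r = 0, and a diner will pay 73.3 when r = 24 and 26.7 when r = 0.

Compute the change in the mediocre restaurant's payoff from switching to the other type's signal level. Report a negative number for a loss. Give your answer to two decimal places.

-83.00

Playing r = 0 the mediocre restaurant receives 26.7.
Deviating to r = 24 brings payment 73.3 at cost 5.4 × 24 = 129.6, netting -56.3.
Gain from deviating: -56.3 − 26.7 = -83.00.
The gain is negative, so the mediocre type's incentive-compatibility constraint is satisfied.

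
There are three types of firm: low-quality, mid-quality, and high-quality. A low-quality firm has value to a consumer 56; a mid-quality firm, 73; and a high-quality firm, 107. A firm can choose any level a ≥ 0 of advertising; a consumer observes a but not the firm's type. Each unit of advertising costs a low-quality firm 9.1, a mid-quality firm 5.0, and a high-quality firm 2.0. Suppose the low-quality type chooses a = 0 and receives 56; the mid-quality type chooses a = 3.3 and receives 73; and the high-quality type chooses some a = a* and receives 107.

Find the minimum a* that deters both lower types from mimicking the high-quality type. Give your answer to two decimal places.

Low-quality type (on-path payoff 56) won't mimic when 56 ≥ 107 − 9.1·a*, i.e. a* ≥ 5.60.
Mid-quality type (on-path payoff 73 − 5.0×3.3 = 56.5) won't mimic when 56.5 ≥ 107 − 5.0·a*, i.e. a* ≥ 10.10.
Both must hold, so a* = max(5.60, 10.10) = 10.10. The mid-quality type's constraint binds.

10.10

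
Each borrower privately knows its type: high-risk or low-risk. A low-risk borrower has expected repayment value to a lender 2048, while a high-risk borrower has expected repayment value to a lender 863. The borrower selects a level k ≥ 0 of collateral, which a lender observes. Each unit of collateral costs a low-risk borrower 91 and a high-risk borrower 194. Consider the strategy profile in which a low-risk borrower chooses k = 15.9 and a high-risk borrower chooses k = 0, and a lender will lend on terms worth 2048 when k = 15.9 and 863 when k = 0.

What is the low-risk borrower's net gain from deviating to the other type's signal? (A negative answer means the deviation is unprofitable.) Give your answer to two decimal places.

261.90

Playing k = 15.9 the low-risk borrower receives 2048 − 91 × 15.9 = 601.1.
Deviating to k = 0 yields 863 instead.
Gain from deviating: 863 − 601.1 = 261.90.
The gain is positive, so the low-risk type's incentive-compatibility constraint is violated — this profile is not a separating equilibrium.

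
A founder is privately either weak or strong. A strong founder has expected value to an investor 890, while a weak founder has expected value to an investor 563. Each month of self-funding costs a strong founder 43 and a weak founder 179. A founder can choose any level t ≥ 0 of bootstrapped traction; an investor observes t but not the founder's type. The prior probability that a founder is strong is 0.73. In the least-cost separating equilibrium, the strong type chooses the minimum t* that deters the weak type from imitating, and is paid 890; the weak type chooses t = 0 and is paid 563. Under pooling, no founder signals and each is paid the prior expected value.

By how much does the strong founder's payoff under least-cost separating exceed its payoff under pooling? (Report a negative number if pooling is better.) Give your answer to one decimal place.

9.7

Least-cost separating signal: t* solves 563 = 890 − 179·t*, so t* = (890 − 563)/179 ≈ 1.8268.
Strong type's separating payoff: 890 − 43 × t* = 890 − 43 × (890 − 563)/179 = 890 − 14061/179 ≈ 811.447.
Pooling payoff: 0.73 × 890 + 0.27 × 563 = 801.71.
Difference: 811.447 − 801.71 = 9.737, i.e. 9.7 to one decimal place.
The strong type prefers to separate.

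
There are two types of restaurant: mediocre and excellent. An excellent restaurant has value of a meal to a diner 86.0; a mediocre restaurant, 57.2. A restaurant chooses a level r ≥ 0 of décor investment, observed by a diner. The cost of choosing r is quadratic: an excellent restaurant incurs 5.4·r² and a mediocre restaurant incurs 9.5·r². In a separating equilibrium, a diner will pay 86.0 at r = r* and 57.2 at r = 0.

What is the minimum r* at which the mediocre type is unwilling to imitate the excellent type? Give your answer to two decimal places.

1.74

The mediocre type at r = 0 receives 57.2; imitating at r* yields 86.0 − 9.5·r*².
Indifference: 57.2 = 86.0 − 9.5·r*², so r*² = (86.0 − 57.2) / 9.5 ≈ 3.0316.
r* = √3.0316 ≈ 1.74.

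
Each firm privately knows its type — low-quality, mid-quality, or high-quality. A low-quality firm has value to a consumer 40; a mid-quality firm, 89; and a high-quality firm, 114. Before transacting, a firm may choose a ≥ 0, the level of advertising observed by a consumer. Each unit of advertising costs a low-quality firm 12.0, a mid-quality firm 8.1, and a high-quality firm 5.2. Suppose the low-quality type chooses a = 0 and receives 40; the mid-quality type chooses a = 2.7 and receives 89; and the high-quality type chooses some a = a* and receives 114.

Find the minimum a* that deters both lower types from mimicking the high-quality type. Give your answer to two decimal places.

6.17

Low-quality type (on-path payoff 40) won't mimic when 40 ≥ 114 − 12.0·a*, i.e. a* ≥ 6.17.
Mid-quality type (on-path payoff 89 − 8.1×2.7 = 67.13) won't mimic when 67.13 ≥ 114 − 8.1·a*, i.e. a* ≥ 5.79.
Both must hold, so a* = max(6.17, 5.79) = 6.17. The low-quality type's constraint binds.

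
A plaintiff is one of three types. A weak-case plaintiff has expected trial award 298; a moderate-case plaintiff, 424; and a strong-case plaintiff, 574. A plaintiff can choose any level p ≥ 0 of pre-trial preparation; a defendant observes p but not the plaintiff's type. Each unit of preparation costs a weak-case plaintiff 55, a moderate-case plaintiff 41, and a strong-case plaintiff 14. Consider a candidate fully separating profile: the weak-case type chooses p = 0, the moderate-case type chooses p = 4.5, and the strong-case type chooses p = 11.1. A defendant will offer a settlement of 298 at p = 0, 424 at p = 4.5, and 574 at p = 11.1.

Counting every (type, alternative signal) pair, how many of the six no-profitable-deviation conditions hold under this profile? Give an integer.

Moderate-case (own payoff 424 − 41×4.5 = 239.5): to p=0 gives 298 → profitable ✗; to p=11.1 gives 574 − 41×11.1 = 118.9 → no gain ✓.
Weak-case (own payoff 298): to p=4.5 gives 424 − 55×4.5 = 176.5 → no gain ✓; to p=11.1 gives 574 − 55×11.1 = -36.5 → no gain ✓.
Strong-case (own payoff 574 − 14×11.1 = 418.6): to p=0 gives 298 → no gain ✓; to p=4.5 gives 424 − 14×4.5 = 361 → no gain ✓.
5 of the 6 constraints hold; not an equilibrium.

5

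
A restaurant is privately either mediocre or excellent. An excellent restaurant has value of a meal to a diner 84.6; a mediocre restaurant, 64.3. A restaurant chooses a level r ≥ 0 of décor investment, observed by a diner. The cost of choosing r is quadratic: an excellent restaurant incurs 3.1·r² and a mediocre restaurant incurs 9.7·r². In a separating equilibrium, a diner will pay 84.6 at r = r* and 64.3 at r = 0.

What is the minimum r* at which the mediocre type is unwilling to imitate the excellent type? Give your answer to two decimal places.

The mediocre type at r = 0 receives 64.3; imitating at r* yields 84.6 − 9.7·r*².
Indifference: 64.3 = 84.6 − 9.7·r*², so r*² = (84.6 − 64.3) / 9.7 ≈ 2.0928.
r* = √2.0928 ≈ 1.45.

1.45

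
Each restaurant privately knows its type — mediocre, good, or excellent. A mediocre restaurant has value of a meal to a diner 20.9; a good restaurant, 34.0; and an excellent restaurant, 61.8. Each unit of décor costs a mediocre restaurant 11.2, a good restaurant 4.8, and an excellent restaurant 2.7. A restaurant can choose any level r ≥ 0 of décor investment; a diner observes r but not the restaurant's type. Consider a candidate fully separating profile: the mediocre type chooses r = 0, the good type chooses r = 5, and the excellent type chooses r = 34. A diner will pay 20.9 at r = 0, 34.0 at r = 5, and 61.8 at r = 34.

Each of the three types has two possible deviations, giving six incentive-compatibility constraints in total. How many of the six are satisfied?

Good (own payoff 34.0 − 4.8×5 = 10): to r=0 gives 20.9 → profitable ✗; to r=34 gives 61.8 − 4.8×34 = -101.4 → no gain ✓.
Mediocre (own payoff 20.9): to r=5 gives 34.0 − 11.2×5 = -22 → no gain ✓; to r=34 gives 61.8 − 11.2×34 = -319 → no gain ✓.
Excellent (own payoff 61.8 − 2.7×34 = -30): to r=0 gives 20.9 → profitable ✗; to r=5 gives 34.0 − 2.7×5 = 20.5 → profitable ✗.
3 of the 6 constraints hold; not an equilibrium.

3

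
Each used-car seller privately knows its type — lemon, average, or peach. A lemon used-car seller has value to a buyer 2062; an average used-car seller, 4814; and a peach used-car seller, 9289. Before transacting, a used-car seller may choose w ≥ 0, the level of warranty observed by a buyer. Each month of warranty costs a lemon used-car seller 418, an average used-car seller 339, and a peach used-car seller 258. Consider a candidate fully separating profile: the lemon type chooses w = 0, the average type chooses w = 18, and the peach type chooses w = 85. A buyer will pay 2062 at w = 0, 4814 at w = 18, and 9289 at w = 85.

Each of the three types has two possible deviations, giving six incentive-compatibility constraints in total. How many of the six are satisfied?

Peach (own payoff 9289 − 258×85 = -12641): to w=0 gives 2062 → profitable ✗; to w=18 gives 4814 − 258×18 = 170 → profitable ✗.
Lemon (own payoff 2062): to w=18 gives 4814 − 418×18 = -2710 → no gain ✓; to w=85 gives 9289 − 418×85 = -26241 → no gain ✓.
Average (own payoff 4814 − 339×18 = -1288): to w=0 gives 2062 → profitable ✗; to w=85 gives 9289 − 339×85 = -19526 → no gain ✓.
3 of the 6 constraints hold; not an equilibrium.

3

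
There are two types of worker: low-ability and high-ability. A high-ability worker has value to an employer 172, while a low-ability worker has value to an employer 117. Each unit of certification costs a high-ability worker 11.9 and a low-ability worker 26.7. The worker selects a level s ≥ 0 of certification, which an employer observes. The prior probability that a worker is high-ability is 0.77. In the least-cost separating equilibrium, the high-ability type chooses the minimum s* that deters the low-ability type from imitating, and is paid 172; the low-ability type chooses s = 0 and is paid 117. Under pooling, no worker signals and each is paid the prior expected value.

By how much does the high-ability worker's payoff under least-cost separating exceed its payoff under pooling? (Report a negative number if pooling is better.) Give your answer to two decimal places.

-11.86

Least-cost separating signal: s* solves 117 = 172 − 26.7·s*, so s* = (172 − 117)/26.7 ≈ 2.0599.
High-ability type's separating payoff: 172 − 11.9 × s* = 172 − 11.9 × (172 − 117)/26.7 = 172 − 654.5/26.7 ≈ 147.4869.
Pooling payoff: 0.77 × 172 + 0.23 × 117 = 159.35.
Difference: 147.4869 − 159.35 = -11.8631, i.e. -11.86 to two decimal places.
The high-ability type would prefer the pooling outcome.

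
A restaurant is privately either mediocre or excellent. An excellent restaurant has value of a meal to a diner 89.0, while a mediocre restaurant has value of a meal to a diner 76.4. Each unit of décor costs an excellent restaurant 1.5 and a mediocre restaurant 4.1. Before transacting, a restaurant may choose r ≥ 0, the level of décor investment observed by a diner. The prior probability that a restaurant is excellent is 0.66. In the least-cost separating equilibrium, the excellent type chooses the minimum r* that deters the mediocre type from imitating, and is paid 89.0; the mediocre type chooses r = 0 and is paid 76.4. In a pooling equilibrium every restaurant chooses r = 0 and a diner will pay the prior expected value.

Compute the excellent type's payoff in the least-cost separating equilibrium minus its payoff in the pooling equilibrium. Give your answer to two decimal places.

Least-cost separating signal: r* solves 76.4 = 89.0 − 4.1·r*, so r* = (89.0 − 76.4)/4.1 ≈ 3.0732.
Excellent type's separating payoff: 89.0 − 1.5 × r* = 89.0 − 1.5 × (89.0 − 76.4)/4.1 = 89.0 − 18.9/4.1 ≈ 84.3902.
Pooling payoff: 0.66 × 89.0 + 0.34 × 76.4 = 84.716.
Difference: 84.3902 − 84.716 = -0.3258, i.e. -0.33 to two decimal places.
The excellent type would prefer the pooling outcome.

-0.33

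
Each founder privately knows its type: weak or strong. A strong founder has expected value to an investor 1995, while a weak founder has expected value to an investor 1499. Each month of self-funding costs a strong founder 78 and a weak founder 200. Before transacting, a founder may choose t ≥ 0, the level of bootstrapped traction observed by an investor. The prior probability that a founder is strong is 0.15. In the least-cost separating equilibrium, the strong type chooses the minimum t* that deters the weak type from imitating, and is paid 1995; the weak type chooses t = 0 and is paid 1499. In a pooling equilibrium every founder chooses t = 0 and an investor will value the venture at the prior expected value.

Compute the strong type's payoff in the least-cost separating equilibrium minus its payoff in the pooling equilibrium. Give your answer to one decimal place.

Least-cost separating signal: t* solves 1499 = 1995 − 200·t*, so t* = (1995 − 1499)/200 = 2.48.
Strong type's separating payoff: 1995 − 78 × t* = 1995 − 78 × (1995 − 1499)/200 = 1995 − 38688/200 = 1801.56.
Pooling payoff: 0.15 × 1995 + 0.85 × 1499 = 1573.4.
Difference: 1801.56 − 1573.4 = 228.16, i.e. 228.2 to one decimal place.
The strong type prefers to separate.

228.2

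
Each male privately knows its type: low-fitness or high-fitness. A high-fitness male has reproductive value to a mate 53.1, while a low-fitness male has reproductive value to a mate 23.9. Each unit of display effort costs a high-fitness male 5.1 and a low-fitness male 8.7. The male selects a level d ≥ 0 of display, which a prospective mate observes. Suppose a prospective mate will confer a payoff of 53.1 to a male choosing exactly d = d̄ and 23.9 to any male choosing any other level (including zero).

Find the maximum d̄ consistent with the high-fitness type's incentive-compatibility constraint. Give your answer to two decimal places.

5.73

Choosing d̄ yields the high-fitness type 53.1 − 5.1·d̄; choosing zero yields 23.9.
The high-fitness type is indifferent at 53.1 − 5.1·d̄ = 23.9, i.e. d̄ = (53.1 − 23.9) / 5.1 ≈ 5.73.
For any d̄ above 5.73 the high-fitness type would rather pool at zero, so separation collapses.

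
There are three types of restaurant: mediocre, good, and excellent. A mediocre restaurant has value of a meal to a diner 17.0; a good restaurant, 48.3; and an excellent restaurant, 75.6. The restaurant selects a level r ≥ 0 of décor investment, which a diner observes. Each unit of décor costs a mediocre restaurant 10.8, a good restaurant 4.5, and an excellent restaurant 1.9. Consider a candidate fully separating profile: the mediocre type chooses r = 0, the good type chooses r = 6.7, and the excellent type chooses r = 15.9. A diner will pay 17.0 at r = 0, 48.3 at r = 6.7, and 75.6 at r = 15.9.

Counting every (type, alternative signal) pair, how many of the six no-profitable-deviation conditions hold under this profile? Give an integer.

Excellent (own payoff 75.6 − 1.9×15.9 = 45.39): to r=0 gives 17.0 → no gain ✓; to r=6.7 gives 48.3 − 1.9×6.7 = 35.57 → no gain ✓.
Good (own payoff 48.3 − 4.5×6.7 = 18.15): to r=0 gives 17.0 → no gain ✓; to r=15.9 gives 75.6 − 4.5×15.9 = 4.05 → no gain ✓.
Mediocre (own payoff 17.0): to r=6.7 gives 48.3 − 10.8×6.7 = -24.06 → no gain ✓; to r=15.9 gives 75.6 − 10.8×15.9 = -96.12 → no gain ✓.
6 of the 6 constraints hold; this profile is a separating equilibrium.

6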